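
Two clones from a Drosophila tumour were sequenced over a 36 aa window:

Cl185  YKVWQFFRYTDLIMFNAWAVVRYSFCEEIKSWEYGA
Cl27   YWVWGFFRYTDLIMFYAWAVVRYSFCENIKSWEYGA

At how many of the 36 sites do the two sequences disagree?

4

Differing sites — 2:K/W; 5:Q/G; 16:N/Y; 28:E/N.
That gives 4 mismatches out of 36 aligned sites, so the Hamming distance is 4.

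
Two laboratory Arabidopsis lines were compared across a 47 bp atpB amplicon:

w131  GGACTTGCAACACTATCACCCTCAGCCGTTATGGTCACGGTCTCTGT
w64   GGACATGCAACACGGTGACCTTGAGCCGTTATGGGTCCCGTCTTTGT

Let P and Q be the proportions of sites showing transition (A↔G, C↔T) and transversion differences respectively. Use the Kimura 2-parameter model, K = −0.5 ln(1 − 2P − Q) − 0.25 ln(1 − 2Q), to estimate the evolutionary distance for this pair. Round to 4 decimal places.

0.2806

The sequences differ at positions 5 (T/A, transversion), 14 (T/G, transversion), 15 (A/G, transition), 17 (C/G, transversion), 21 (C/T, transition), 23 (C/G, transversion), 35 (T/G, transversion), 36 (C/T, transition), 37 (A/C, transversion), 39 (G/C, transversion), 44 (C/T, transition).
Of the 11 differences, 4 transitions and 7 transversions over 47 sites: P = 4/47 = 0.085106, Q = 7/47 = 0.148936.
d = −0.5·ln(0.680852) − 0.25·ln(0.702128) = −0.5·(-0.384410) − 0.25·(-0.353640) = 0.2806.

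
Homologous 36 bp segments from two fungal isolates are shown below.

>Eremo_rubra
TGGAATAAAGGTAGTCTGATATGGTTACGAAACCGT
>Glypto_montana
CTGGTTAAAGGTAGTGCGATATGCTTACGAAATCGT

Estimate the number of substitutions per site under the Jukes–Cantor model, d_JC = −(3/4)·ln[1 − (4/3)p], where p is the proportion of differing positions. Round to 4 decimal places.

0.2635

Mismatches occur at site 1 (T→C), site 2 (G→T), site 4 (A→G), site 5 (A→T), site 16 (C→G), site 17 (T→C), site 24 (G→C), site 33 (C→T).
p = 8/36 = 0.222222.
d = −0.75 · ln(1 − (4/3)·0.222222) = −0.75 · ln(0.703704) = −0.75 · (-0.351397) = 0.2635.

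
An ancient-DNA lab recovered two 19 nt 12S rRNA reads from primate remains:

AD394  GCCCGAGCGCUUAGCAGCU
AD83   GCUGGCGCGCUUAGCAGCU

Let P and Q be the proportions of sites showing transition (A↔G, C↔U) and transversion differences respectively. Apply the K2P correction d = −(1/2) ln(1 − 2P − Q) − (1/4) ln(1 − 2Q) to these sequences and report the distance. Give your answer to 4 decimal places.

Mismatches occur at site 3 (C/U, transition), site 4 (C/G, transversion), site 6 (A/C, transversion).
Of the 3 differences, 1 transition and 2 transversions over 19 sites: P = 1/19 = 0.052632, Q = 2/19 = 0.105263.
d = −0.5·ln(0.789473) − 0.25·ln(0.789474) = −0.5·(-0.236390) − 0.25·(-0.236388) = 0.1773.

0.1773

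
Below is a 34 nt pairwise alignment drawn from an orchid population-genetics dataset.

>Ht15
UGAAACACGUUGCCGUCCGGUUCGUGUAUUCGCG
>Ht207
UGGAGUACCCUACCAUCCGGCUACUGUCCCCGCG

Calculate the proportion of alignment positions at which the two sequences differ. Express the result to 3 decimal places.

0.382

The sequences differ at positions 3 (A/G), 5 (A/G), 6 (C/U), 9 (G/C), 10 (U/C), 12 (G/A), 15 (G/A), 21 (U/C), 23 (C/A), 24 (G/C), 28 (A/C), 29 (U/C), 30 (U/C).
There are 13 differences over 34 sites, so p = 13/34 = 0.382.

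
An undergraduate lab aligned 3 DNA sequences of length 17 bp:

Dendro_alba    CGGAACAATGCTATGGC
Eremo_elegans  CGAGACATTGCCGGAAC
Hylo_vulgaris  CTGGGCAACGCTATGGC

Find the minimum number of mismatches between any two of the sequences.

4

Pairwise Hamming distances:
  Dendro_alba vs Eremo_elegans: 8
  Dendro_alba vs Hylo_vulgaris: 4
  Eremo_elegans vs Hylo_vulgaris: 10
The smallest is 4, between Dendro_alba and Hylo_vulgaris.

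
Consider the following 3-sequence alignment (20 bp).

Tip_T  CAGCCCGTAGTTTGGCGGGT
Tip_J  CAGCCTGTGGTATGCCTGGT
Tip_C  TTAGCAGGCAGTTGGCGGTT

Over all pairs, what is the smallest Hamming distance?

Pairwise Hamming distances:
  Tip_T vs Tip_J: 5
  Tip_T vs Tip_C: 10
  Tip_J vs Tip_C: 13
The smallest is 5, between Tip_T and Tip_J.

5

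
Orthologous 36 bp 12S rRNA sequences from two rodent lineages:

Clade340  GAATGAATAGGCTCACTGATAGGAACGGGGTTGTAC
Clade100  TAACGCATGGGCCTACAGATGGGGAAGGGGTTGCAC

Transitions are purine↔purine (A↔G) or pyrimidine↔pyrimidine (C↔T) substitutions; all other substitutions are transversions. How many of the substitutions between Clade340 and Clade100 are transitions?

The sequences differ at positions 1 (G/T, transversion), 4 (T/C, transition), 6 (A/C, transversion), 9 (A/G, transition), 13 (T/C, transition), 14 (C/T, transition), 17 (T/A, transversion), 21 (A/G, transition), 24 (A/G, transition), 26 (C/A, transversion), 34 (T/C, transition).
Of the 11 differences, 7 transitions and 4 transversions, so the answer is 7.

7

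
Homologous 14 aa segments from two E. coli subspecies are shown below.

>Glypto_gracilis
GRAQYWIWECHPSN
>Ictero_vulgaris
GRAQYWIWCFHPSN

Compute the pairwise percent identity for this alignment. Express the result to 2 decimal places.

85.71%

Mismatches occur at site 9 (E/C), site 10 (C/F).
12 of the 14 sites match, so the percent identity is 12/14 × 100 = 85.71%.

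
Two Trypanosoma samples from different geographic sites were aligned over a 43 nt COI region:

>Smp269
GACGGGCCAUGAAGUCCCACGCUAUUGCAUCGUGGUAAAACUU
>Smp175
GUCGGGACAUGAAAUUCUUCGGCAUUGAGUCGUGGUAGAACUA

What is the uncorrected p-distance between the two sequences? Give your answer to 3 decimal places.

The sequences differ at positions 2 (A/U), 7 (C/A), 14 (G/A), 16 (C/U), 18 (C/U), 19 (A/U), 22 (C/G), 23 (U/C), 28 (C/A), 29 (A/G), 38 (A/G), 43 (U/A).
There are 12 differences over 43 sites, so p = 12/43 = 0.279.

0.279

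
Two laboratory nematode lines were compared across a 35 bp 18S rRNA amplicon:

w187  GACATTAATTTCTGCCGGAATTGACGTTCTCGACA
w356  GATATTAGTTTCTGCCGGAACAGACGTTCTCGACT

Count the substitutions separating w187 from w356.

Differing sites — 3:C/T; 8:A/G; 21:T/C; 22:T/A; 35:A/T.
That gives 5 mismatches out of 35 aligned sites, so the Hamming distance is 5.

5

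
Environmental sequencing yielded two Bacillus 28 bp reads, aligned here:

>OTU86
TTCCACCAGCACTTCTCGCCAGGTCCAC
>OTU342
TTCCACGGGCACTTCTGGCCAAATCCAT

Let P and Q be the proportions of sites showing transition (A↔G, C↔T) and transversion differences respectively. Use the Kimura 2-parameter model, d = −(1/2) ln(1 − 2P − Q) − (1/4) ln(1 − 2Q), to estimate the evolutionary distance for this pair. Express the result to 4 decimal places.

0.2595

The sequences differ at positions 7 (C/G, transversion), 8 (A/G, transition), 17 (C/G, transversion), 22 (G/A, transition), 23 (G/A, transition), 28 (C/T, transition).
Of the 6 differences, 4 transitions and 2 transversions over 28 sites: P = 4/28 = 0.142857, Q = 2/28 = 0.071429.
d = −0.5·ln(0.642857) − 0.25·ln(0.857142) = −0.5·(-0.441833) − 0.25·(-0.154152) = 0.2595.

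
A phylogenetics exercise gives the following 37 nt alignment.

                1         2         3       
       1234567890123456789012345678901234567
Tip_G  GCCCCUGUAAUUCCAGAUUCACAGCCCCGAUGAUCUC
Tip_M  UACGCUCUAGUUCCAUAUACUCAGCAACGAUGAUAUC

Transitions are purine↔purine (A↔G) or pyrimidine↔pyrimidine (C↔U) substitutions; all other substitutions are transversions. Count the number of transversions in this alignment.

10

Mismatches occur at site 1 (G↔U, transversion), site 2 (C↔A, transversion), site 4 (C↔G, transversion), site 7 (G↔C, transversion), site 10 (A↔G, transition), site 16 (G↔U, transversion), site 19 (U↔A, transversion), site 21 (A↔U, transversion), site 26 (C↔A, transversion), site 27 (C↔A, transversion), site 35 (C↔A, transversion).
Of the 11 differences, 1 transition and 10 transversions, so the answer is 10.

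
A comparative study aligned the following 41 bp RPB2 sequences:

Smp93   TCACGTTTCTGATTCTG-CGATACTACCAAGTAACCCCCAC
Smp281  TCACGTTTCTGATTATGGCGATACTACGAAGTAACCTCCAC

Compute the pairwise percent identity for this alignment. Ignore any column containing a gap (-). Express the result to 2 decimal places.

Excluding the 1 gap column leaves 40 comparable sites.
Differing sites — 15:C/A; 28:C/G; 37:C/T.
37 of the 40 comparable sites match, so the percent identity is 37/40 × 100 = 92.50%.

92.50%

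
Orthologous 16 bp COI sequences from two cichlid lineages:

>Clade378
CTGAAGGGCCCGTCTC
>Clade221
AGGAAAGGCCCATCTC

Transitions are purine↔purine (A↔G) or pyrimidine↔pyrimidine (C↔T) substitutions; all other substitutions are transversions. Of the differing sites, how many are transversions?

Mismatches occur at site 1 (C/A, transversion), site 2 (T/G, transversion), site 6 (G/A, transition), site 12 (G/A, transition).
Of the 4 differences, 2 transitions and 2 transversions, so the answer is 2.

2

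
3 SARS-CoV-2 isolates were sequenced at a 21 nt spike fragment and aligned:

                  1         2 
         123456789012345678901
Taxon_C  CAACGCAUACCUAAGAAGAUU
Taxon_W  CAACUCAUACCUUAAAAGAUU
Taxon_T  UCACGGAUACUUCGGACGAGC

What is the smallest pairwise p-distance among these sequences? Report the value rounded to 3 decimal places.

Pairwise Hamming distances:
  Taxon_C vs Taxon_W: 3
  Taxon_C vs Taxon_T: 9
  Taxon_W vs Taxon_T: 11
The smallest is 3 mismatches, between Taxon_C and Taxon_W; p = 3/21 = 0.143.

0.143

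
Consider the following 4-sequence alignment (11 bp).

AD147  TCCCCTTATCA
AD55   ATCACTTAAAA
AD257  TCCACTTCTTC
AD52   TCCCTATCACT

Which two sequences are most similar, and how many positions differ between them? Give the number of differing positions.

Pairwise Hamming distances:
  AD147 vs AD55: 5
  AD147 vs AD257: 4
  AD147 vs AD52: 5
  AD55 vs AD257: 6
  AD55 vs AD52: 8
  AD257 vs AD52: 6
The smallest is 4, between AD147 and AD257.

4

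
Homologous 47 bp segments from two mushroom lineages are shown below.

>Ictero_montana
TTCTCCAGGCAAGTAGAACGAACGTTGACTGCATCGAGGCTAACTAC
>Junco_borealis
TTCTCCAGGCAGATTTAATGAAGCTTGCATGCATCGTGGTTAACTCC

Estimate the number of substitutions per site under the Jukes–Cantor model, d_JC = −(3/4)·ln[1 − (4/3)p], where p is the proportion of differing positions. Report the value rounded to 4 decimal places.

The sequences differ at positions 12 (A/G), 13 (G/A), 15 (A/T), 16 (G/T), 19 (C/T), 23 (C/G), 24 (G/C), 28 (A/C), 29 (C/A), 37 (A/T), 40 (C/T), 46 (A/C).
p = 12/47 = 0.255319.
d = −0.75 · ln(1 − (4/3)·0.255319) = −0.75 · ln(0.659575) = −0.75 · (-0.416160) = 0.3121.

0.3121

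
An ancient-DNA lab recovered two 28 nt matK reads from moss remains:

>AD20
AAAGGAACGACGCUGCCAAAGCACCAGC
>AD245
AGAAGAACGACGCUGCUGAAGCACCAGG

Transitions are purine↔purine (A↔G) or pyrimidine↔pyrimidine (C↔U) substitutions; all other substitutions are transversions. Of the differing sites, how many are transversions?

1

The sequences differ at positions 2 (A/G, transition), 4 (G/A, transition), 17 (C/U, transition), 18 (A/G, transition), 28 (C/G, transversion).
Of the 5 differences, 4 transitions and 1 transversion, so the answer is 1.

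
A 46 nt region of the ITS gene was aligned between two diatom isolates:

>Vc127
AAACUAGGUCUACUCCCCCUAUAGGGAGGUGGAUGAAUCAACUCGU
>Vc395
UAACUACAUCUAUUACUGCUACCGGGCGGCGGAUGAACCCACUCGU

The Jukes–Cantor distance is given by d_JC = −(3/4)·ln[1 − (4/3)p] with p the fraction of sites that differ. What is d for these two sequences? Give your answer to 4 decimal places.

Differing sites — 1:A/U; 7:G/C; 8:G/A; 13:C/U; 15:C/A; 17:C/U; 18:C/G; 22:U/C; 23:A/C; 27:A/C; 30:U/C; 38:U/C; 40:A/C.
p = 13/46 = 0.282609.
d = −0.75 · ln(1 − (4/3)·0.282609) = −0.75 · ln(0.623188) = −0.75 · (-0.472907) = 0.3547.

0.3547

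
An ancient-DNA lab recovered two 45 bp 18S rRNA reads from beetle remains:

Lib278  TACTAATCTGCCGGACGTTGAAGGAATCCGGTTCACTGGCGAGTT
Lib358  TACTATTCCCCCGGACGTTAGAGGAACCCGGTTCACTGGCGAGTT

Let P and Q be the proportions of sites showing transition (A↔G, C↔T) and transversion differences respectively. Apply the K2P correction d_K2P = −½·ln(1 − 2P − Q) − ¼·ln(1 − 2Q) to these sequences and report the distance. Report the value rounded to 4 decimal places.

Differing sites — 6:A/T (Tv); 9:T/C (Ti); 10:G/C (Tv); 20:G/A (Ti); 21:A/G (Ti); 27:T/C (Ti).
Of the 6 differences, 4 transitions and 2 transversions over 45 sites: P = 4/45 = 0.088889, Q = 2/45 = 0.044444.
d = −0.5·ln(0.777778) − 0.25·ln(0.911112) = −0.5·(-0.251314) − 0.25·(-0.093089) = 0.1489.

0.1489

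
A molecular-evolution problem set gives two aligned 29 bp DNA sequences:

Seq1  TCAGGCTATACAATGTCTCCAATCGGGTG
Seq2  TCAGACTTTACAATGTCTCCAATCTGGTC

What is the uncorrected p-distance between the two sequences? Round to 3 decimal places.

Mismatches occur at site 5 (G/A), site 8 (A/T), site 25 (G/T), site 29 (G/C).
There are 4 differences over 29 sites, so p = 4/29 = 0.138.

0.138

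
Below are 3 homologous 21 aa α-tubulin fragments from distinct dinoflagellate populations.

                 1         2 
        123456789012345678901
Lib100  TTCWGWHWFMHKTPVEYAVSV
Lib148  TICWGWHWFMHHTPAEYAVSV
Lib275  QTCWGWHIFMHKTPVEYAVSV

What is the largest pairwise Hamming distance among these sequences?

Pairwise Hamming distances:
  Lib100 vs Lib148: 3
  Lib100 vs Lib275: 2
  Lib148 vs Lib275: 5
The largest is 5, between Lib148 and Lib275.

5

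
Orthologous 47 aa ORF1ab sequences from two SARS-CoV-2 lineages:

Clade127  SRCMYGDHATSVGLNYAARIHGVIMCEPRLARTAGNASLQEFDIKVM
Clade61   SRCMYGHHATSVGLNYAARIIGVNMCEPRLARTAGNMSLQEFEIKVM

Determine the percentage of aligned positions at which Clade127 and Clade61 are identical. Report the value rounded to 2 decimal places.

89.36%

The sequences differ at positions 7 (D/H), 21 (H/I), 24 (I/N), 37 (A/M), 43 (D/E).
42 of the 47 sites match, so the percent identity is 42/47 × 100 = 89.36%.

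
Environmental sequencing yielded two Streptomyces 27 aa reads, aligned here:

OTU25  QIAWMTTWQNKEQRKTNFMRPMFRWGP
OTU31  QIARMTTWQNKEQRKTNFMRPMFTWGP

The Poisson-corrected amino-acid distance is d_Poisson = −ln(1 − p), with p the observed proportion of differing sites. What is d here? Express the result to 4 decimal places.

Mismatches occur at site 4 (W↔R), site 24 (R↔T).
p = 2/27 = 0.074074.
d = −ln(1 − 0.074074) = −ln(0.925926) = 0.0770.

0.0770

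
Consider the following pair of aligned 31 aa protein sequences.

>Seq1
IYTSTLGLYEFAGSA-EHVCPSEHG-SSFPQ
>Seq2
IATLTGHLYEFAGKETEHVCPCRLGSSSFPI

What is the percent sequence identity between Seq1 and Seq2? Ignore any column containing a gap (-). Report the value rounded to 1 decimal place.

65.5%

Excluding the 2 gap columns leaves 29 comparable sites.
Differing sites — 2:Y/A; 4:S/L; 6:L/G; 7:G/H; 14:S/K; 15:A/E; 22:S/C; 23:E/R; 24:H/L; 31:Q/I.
19 of the 29 comparable sites match, so the percent identity is 19/29 × 100 = 65.5%.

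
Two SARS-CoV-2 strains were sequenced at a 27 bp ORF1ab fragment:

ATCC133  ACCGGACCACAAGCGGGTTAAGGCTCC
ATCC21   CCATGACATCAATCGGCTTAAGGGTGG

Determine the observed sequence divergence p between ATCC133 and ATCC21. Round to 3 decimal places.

Mismatches occur at site 1 (A→C), site 3 (C→A), site 4 (G→T), site 8 (C→A), site 9 (A→T), site 13 (G→T), site 17 (G→C), site 24 (C→G), site 26 (C→G), site 27 (C→G).
There are 10 differences over 27 sites, so p = 10/27 = 0.370.

0.370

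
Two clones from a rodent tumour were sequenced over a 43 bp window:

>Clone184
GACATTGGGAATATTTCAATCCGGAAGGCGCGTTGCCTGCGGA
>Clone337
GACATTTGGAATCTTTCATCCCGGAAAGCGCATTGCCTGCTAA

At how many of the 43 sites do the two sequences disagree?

The sequences differ at positions 7 (G/T), 13 (A/C), 19 (A/T), 20 (T/C), 27 (G/A), 32 (G/A), 41 (G/T), 42 (G/A).
That gives 8 mismatches out of 43 aligned sites, so the Hamming distance is 8.

8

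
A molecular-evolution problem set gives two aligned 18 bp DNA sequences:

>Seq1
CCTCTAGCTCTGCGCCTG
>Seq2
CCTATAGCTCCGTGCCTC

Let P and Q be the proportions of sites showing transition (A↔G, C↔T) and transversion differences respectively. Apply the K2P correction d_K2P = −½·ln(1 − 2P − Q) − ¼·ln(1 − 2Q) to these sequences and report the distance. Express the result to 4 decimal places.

0.2656

Differing sites — 4:C/A (Tv); 11:T/C (Ti); 13:C/T (Ti); 18:G/C (Tv).
Of the 4 differences, 2 transitions and 2 transversions over 18 sites: P = 2/18 = 0.111111, Q = 2/18 = 0.111111.
d = −0.5·ln(0.666667) − 0.25·ln(0.777778) = −0.5·(-0.405465) − 0.25·(-0.251314) = 0.2656.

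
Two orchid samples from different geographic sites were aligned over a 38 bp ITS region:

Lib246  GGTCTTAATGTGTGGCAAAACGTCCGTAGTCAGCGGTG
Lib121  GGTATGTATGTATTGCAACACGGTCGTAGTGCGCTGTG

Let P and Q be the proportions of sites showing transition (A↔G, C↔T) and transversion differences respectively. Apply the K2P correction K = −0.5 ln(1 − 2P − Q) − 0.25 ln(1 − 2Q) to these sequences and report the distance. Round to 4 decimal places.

The sequences differ at positions 4 (C/A, transversion), 6 (T/G, transversion), 7 (A/T, transversion), 12 (G/A, transition), 14 (G/T, transversion), 19 (A/C, transversion), 23 (T/G, transversion), 24 (C/T, transition), 31 (C/G, transversion), 32 (A/C, transversion), 35 (G/T, transversion).
Of the 11 differences, 2 transitions and 9 transversions over 38 sites: P = 2/38 = 0.052632, Q = 9/38 = 0.236842.
d = −0.5·ln(0.657894) − 0.25·ln(0.526316) = −0.5·(-0.418711) − 0.25·(-0.641853) = 0.3698.

0.3698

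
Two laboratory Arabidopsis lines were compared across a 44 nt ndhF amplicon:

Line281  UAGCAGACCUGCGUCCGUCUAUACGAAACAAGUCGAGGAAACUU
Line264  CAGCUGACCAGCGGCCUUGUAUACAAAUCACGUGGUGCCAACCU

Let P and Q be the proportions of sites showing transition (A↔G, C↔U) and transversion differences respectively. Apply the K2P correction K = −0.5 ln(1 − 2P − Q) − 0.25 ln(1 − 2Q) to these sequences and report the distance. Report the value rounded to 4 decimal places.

The sequences differ at positions 1 (U/C, transition), 5 (A/U, transversion), 10 (U/A, transversion), 14 (U/G, transversion), 17 (G/U, transversion), 19 (C/G, transversion), 25 (G/A, transition), 28 (A/U, transversion), 31 (A/C, transversion), 34 (C/G, transversion), 36 (A/U, transversion), 38 (G/C, transversion), 39 (A/C, transversion), 43 (U/C, transition).
Of the 14 differences, 3 transitions and 11 transversions over 44 sites: P = 3/44 = 0.068182, Q = 11/44 = 0.250000.
d = −0.5·ln(0.613636) − 0.25·ln(0.500000) = −0.5·(-0.488353) − 0.25·(-0.693147) = 0.4175.

0.4175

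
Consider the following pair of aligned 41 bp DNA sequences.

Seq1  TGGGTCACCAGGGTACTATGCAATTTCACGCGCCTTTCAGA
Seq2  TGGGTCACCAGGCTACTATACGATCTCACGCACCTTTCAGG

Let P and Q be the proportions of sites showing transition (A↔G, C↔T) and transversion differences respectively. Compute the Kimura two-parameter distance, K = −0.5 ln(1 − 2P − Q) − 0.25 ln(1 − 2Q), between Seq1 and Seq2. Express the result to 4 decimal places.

Mismatches occur at site 13 (G/C, transversion), site 20 (G/A, transition), site 22 (A/G, transition), site 25 (T/C, transition), site 32 (G/A, transition), site 41 (A/G, transition).
Of the 6 differences, 5 transitions and 1 transversion over 41 sites: P = 5/41 = 0.121951, Q = 1/41 = 0.024390.
d = −0.5·ln(0.731708) − 0.25·ln(0.951220) = −0.5·(-0.312374) − 0.25·(-0.050010) = 0.1687.

0.1687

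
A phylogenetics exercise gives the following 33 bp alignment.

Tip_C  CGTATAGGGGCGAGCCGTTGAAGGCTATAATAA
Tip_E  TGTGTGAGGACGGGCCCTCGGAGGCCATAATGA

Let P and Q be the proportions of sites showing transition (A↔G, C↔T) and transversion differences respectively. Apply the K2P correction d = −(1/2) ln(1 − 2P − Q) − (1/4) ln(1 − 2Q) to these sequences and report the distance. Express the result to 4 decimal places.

The sequences differ at positions 1 (C/T, transition), 4 (A/G, transition), 6 (A/G, transition), 7 (G/A, transition), 10 (G/A, transition), 13 (A/G, transition), 17 (G/C, transversion), 19 (T/C, transition), 21 (A/G, transition), 26 (T/C, transition), 32 (A/G, transition).
Of the 11 differences, 10 transitions and 1 transversion over 33 sites: P = 10/33 = 0.303030, Q = 1/33 = 0.030303.
d = −0.5·ln(0.363637) − 0.25·ln(0.939394) = −0.5·(-1.011599) − 0.25·(-0.062520) = 0.5214.

0.5214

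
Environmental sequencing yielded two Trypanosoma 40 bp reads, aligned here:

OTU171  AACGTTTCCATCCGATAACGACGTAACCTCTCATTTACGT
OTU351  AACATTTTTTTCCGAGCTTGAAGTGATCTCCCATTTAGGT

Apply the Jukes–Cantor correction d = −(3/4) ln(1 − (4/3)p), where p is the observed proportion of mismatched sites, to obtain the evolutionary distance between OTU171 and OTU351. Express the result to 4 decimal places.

0.4260

Differing sites — 4:G/A; 8:C/T; 9:C/T; 10:A/T; 16:T/G; 17:A/C; 18:A/T; 19:C/T; 22:C/A; 25:A/G; 27:C/T; 31:T/C; 38:C/G.
p = 13/40 = 0.325000.
d = −0.75 · ln(1 − (4/3)·0.325000) = −0.75 · ln(0.566667) = −0.75 · (-0.567983) = 0.4260.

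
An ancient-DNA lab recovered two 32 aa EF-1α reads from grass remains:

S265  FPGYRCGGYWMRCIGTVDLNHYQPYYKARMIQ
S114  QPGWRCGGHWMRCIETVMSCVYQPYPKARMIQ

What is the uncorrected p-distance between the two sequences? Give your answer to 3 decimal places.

0.281

Differing sites — 1:F/Q; 4:Y/W; 9:Y/H; 15:G/E; 18:D/M; 19:L/S; 20:N/C; 21:H/V; 26:Y/P.
There are 9 differences over 32 sites, so p = 9/32 = 0.281.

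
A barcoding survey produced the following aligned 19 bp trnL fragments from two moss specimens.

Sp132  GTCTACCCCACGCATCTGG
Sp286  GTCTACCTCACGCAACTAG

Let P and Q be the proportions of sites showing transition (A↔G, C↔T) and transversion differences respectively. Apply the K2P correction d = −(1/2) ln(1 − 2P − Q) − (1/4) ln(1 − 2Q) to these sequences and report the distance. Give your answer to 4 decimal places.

0.1805

The sequences differ at positions 8 (C/T, transition), 15 (T/A, transversion), 18 (G/A, transition).
Of the 3 differences, 2 transitions and 1 transversion over 19 sites: P = 2/19 = 0.105263, Q = 1/19 = 0.052632.
d = −0.5·ln(0.736842) − 0.25·ln(0.894736) = −0.5·(-0.305382) − 0.25·(-0.111227) = 0.1805.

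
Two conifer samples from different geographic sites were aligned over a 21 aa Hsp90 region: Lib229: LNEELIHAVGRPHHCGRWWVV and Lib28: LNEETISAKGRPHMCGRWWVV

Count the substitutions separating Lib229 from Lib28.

Mismatches occur at site 5 (L→T), site 7 (H→S), site 9 (V→K), site 14 (H→M).
That gives 4 mismatches out of 21 aligned sites, so the Hamming distance is 4.

4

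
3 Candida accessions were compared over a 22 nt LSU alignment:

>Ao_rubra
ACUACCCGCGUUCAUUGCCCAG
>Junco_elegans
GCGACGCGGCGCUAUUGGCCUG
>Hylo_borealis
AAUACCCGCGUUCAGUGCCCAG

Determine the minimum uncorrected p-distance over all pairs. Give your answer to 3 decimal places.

0.091

Pairwise Hamming distances:
  Ao_rubra vs Junco_elegans: 10
  Ao_rubra vs Hylo_borealis: 2
  Junco_elegans vs Hylo_borealis: 12
The smallest is 2 mismatches, between Ao_rubra and Hylo_borealis; p = 2/22 = 0.091.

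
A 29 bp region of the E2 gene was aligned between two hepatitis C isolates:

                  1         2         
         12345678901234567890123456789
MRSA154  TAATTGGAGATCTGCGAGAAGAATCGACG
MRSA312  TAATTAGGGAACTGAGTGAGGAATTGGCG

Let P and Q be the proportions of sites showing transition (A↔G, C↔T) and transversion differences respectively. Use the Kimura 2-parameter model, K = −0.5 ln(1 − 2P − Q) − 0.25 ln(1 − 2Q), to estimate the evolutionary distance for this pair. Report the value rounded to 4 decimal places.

Differing sites — 6:G/A (Ti); 8:A/G (Ti); 11:T/A (Tv); 15:C/A (Tv); 17:A/T (Tv); 20:A/G (Ti); 25:C/T (Ti); 27:A/G (Ti).
Of the 8 differences, 5 transitions and 3 transversions over 29 sites: P = 5/29 = 0.172414, Q = 3/29 = 0.103448.
d = −0.5·ln(0.551724) − 0.25·ln(0.793104) = −0.5·(-0.594707) − 0.25·(-0.231801) = 0.3553.

0.3553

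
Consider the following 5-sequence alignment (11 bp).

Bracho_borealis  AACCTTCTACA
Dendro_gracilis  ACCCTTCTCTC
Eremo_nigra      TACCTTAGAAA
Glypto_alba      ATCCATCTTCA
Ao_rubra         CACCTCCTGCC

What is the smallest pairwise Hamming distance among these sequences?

3

Pairwise Hamming distances:
  Bracho_borealis vs Dendro_gracilis: 4
  Bracho_borealis vs Eremo_nigra: 4
  Bracho_borealis vs Glypto_alba: 3
  Bracho_borealis vs Ao_rubra: 4
  Dendro_gracilis vs Eremo_nigra: 7
  Dendro_gracilis vs Glypto_alba: 5
  Dendro_gracilis vs Ao_rubra: 5
  Eremo_nigra vs Glypto_alba: 7
  Eremo_nigra vs Ao_rubra: 7
  Glypto_alba vs Ao_rubra: 6
The smallest is 3, between Bracho_borealis and Glypto_alba.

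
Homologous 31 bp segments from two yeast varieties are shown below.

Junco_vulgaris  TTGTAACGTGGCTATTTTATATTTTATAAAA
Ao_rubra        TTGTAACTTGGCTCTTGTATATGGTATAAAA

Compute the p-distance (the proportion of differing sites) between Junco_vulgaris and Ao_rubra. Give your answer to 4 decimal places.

0.1613

Differing sites — 8:G/T; 14:A/C; 17:T/G; 23:T/G; 24:T/G.
There are 5 differences over 31 sites, so p = 5/31 = 0.1613.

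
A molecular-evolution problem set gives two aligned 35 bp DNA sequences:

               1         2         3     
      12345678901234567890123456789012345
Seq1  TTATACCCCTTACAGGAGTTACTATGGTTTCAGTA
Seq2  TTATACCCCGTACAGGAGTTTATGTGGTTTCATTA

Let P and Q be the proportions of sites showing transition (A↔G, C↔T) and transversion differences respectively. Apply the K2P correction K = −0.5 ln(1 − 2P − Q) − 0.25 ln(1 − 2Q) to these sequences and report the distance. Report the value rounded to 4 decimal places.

The sequences differ at positions 10 (T/G, transversion), 21 (A/T, transversion), 22 (C/A, transversion), 24 (A/G, transition), 33 (G/T, transversion).
Of the 5 differences, 1 transition and 4 transversions over 35 sites: P = 1/35 = 0.028571, Q = 4/35 = 0.114286.
d = −0.5·ln(0.828572) − 0.25·ln(0.771428) = −0.5·(-0.188052) − 0.25·(-0.259512) = 0.1589.

0.1589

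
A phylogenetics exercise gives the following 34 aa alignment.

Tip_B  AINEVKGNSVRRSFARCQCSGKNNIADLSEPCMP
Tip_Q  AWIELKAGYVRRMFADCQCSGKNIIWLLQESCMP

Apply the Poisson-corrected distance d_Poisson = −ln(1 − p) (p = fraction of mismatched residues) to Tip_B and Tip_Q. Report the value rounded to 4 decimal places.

0.4818

The sequences differ at positions 2 (I/W), 3 (N/I), 5 (V/L), 7 (G/A), 8 (N/G), 9 (S/Y), 13 (S/M), 16 (R/D), 24 (N/I), 26 (A/W), 27 (D/L), 29 (S/Q), 31 (P/S).
p = 13/34 = 0.382353.
d = −ln(1 − 0.382353) = −ln(0.617647) = 0.4818.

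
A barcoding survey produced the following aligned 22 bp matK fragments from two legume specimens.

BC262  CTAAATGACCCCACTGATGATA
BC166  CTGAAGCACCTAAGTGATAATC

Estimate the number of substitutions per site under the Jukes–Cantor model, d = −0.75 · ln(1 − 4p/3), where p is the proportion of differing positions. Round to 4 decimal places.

0.4975

Differing sites — 3:A/G; 6:T/G; 7:G/C; 11:C/T; 12:C/A; 14:C/G; 19:G/A; 22:A/C.
p = 8/22 = 0.363636.
d = −0.75 · ln(1 − (4/3)·0.363636) = −0.75 · ln(0.515152) = −0.75 · (-0.663293) = 0.4975.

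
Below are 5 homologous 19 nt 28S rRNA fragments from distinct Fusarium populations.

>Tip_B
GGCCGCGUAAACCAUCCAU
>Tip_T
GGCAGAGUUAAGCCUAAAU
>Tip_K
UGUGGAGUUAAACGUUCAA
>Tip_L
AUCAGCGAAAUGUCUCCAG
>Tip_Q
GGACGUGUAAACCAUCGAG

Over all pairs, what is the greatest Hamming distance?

Pairwise Hamming distances:
  Tip_B vs Tip_T: 7
  Tip_B vs Tip_K: 9
  Tip_B vs Tip_L: 9
  Tip_B vs Tip_Q: 4
  Tip_T vs Tip_K: 8
  Tip_T vs Tip_L: 10
  Tip_T vs Tip_Q: 9
  Tip_K vs Tip_L: 13
  Tip_K vs Tip_Q: 10
  Tip_L vs Tip_Q: 11
The largest is 13, between Tip_K and Tip_L.

13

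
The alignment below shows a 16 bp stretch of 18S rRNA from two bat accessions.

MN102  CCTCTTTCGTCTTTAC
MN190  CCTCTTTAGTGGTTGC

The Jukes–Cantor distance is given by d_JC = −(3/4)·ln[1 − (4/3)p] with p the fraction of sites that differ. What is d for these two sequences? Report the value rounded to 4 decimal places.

Differing sites — 8:C/A; 11:C/G; 12:T/G; 15:A/G.
p = 4/16 = 0.250000.
d = −0.75 · ln(1 − (4/3)·0.250000) = −0.75 · ln(0.666667) = −0.75 · (-0.405465) = 0.3041.

0.3041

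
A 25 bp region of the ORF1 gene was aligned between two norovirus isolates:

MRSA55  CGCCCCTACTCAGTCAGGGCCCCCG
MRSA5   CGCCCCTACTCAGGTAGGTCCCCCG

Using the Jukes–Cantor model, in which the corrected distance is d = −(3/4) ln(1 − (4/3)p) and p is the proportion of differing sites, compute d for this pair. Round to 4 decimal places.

0.1308

Differing sites — 14:T/G; 15:C/T; 19:G/T.
p = 3/25 = 0.120000.
d = −0.75 · ln(1 − (4/3)·0.120000) = −0.75 · ln(0.840000) = −0.75 · (-0.174353) = 0.1308.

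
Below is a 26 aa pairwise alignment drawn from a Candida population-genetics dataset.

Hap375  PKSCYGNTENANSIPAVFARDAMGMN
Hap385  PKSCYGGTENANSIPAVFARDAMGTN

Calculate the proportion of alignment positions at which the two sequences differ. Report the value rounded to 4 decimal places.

0.0769

The sequences differ at positions 7 (N/G), 25 (M/T).
There are 2 differences over 26 sites, so p = 2/26 = 0.0769.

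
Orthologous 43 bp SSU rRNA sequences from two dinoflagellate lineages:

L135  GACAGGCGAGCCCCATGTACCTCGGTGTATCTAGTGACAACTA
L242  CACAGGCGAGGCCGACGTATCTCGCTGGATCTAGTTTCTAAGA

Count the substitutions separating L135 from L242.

12

Differing sites — 1:G/C; 11:C/G; 14:C/G; 16:T/C; 20:C/T; 25:G/C; 28:T/G; 36:G/T; 37:A/T; 39:A/T; 41:C/A; 42:T/G.
That gives 12 mismatches out of 43 aligned sites, so the Hamming distance is 12.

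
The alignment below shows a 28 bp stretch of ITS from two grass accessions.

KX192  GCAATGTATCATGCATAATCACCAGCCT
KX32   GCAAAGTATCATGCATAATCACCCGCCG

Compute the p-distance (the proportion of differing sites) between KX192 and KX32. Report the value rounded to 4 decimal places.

0.1071

The sequences differ at positions 5 (T/A), 24 (A/C), 28 (T/G).
There are 3 differences over 28 sites, so p = 3/28 = 0.1071.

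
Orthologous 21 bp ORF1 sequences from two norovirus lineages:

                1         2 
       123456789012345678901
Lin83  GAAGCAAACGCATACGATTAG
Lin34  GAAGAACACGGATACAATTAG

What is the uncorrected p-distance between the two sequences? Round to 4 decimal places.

The sequences differ at positions 5 (C/A), 7 (A/C), 11 (C/G), 16 (G/A).
There are 4 differences over 21 sites, so p = 4/21 = 0.1905.

0.1905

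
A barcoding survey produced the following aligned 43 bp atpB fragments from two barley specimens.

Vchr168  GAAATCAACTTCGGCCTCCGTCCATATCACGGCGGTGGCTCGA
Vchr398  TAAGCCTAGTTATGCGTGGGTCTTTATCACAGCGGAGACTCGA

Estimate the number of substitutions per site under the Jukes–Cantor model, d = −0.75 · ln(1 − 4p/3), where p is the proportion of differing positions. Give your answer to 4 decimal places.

Differing sites — 1:G/T; 4:A/G; 5:T/C; 7:A/T; 9:C/G; 12:C/A; 13:G/T; 16:C/G; 18:C/G; 19:C/G; 23:C/T; 24:A/T; 31:G/A; 36:T/A; 38:G/A.
p = 15/43 = 0.348837.
d = −0.75 · ln(1 − (4/3)·0.348837) = −0.75 · ln(0.534884) = −0.75 · (-0.625705) = 0.4693.

0.4693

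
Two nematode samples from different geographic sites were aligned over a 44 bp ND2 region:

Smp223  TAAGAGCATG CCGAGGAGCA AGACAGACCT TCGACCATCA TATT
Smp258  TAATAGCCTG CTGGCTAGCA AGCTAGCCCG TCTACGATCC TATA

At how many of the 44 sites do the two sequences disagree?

Mismatches occur at site 4 (G→T), site 8 (A→C), site 12 (C→T), site 14 (A→G), site 15 (G→C), site 16 (G→T), site 23 (A→C), site 24 (C→T), site 27 (A→C), site 30 (T→G), site 33 (G→T), site 36 (C→G), site 40 (A→C), site 44 (T→A).
That gives 14 mismatches out of 44 aligned sites, so the Hamming distance is 14.

14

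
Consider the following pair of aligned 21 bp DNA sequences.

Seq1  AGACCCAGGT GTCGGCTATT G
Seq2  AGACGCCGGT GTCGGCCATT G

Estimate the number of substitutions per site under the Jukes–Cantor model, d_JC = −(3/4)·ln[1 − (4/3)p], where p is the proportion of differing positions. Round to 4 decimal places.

The sequences differ at positions 5 (C/G), 7 (A/C), 17 (T/C).
p = 3/21 = 0.142857.
d = −0.75 · ln(1 − (4/3)·0.142857) = −0.75 · ln(0.809524) = −0.75 · (-0.211309) = 0.1585.

0.1585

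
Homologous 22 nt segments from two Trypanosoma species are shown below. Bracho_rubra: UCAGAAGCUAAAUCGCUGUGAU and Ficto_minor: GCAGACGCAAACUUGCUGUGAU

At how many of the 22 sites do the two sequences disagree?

The sequences differ at positions 1 (U/G), 6 (A/C), 9 (U/A), 12 (A/C), 14 (C/U).
That gives 5 mismatches out of 22 aligned sites, so the Hamming distance is 5.

5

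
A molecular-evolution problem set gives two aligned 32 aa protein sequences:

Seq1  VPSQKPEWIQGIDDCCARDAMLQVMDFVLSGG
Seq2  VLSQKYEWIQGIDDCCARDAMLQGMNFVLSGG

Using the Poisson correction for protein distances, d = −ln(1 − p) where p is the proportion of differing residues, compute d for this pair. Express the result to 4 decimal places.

0.1335

Differing sites — 2:P/L; 6:P/Y; 24:V/G; 26:D/N.
p = 4/32 = 0.125000.
d = −ln(1 − 0.125000) = −ln(0.875000) = 0.1335.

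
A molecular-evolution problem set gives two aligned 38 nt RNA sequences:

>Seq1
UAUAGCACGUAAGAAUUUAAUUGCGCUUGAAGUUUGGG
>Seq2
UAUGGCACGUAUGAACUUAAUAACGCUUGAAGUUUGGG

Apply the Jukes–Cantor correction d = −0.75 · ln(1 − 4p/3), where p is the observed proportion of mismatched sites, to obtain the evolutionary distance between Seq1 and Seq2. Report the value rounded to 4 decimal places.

Differing sites — 4:A/G; 12:A/U; 16:U/C; 22:U/A; 23:G/A.
p = 5/38 = 0.131579.
d = −0.75 · ln(1 − (4/3)·0.131579) = −0.75 · ln(0.824561) = −0.75 · (-0.192904) = 0.1447.

0.1447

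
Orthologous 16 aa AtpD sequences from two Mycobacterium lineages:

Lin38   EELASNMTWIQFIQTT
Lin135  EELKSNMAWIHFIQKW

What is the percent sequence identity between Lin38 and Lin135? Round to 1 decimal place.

68.8%

Differing sites — 4:A/K; 8:T/A; 11:Q/H; 15:T/K; 16:T/W.
11 of the 16 sites match, so the percent identity is 11/16 × 100 = 68.8%.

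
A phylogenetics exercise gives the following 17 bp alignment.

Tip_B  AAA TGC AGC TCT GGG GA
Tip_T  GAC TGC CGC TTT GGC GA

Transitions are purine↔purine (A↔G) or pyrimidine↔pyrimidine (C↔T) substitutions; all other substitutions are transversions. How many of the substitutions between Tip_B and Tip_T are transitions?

The sequences differ at positions 1 (A/G, transition), 3 (A/C, transversion), 7 (A/C, transversion), 11 (C/T, transition), 15 (G/C, transversion).
Of the 5 differences, 2 transitions and 3 transversions, so the answer is 2.

2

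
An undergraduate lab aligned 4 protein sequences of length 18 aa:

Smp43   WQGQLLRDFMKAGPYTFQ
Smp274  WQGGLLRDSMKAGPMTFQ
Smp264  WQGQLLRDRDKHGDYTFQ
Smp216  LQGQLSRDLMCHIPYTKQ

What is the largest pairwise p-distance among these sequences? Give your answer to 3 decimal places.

0.500

Pairwise Hamming distances:
  Smp43 vs Smp274: 3
  Smp43 vs Smp264: 4
  Smp43 vs Smp216: 7
  Smp274 vs Smp264: 6
  Smp274 vs Smp216: 9
  Smp264 vs Smp216: 8
The largest is 9 mismatches, between Smp274 and Smp216; p = 9/18 = 0.500.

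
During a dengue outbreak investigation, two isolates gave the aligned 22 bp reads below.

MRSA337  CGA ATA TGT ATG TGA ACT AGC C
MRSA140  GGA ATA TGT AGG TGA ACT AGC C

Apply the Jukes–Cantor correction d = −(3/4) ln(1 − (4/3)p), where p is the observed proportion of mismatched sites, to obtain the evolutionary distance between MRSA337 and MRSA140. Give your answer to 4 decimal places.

0.0969

Differing sites — 1:C/G; 11:T/G.
p = 2/22 = 0.090909.
d = −0.75 · ln(1 − (4/3)·0.090909) = −0.75 · ln(0.878788) = −0.75 · (-0.129212) = 0.0969.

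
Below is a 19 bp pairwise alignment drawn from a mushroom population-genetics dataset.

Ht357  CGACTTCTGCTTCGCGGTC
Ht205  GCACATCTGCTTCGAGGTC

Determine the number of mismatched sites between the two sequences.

Mismatches occur at site 1 (C↔G), site 2 (G↔C), site 5 (T↔A), site 15 (C↔A).
That gives 4 mismatches out of 19 aligned sites, so the Hamming distance is 4.

4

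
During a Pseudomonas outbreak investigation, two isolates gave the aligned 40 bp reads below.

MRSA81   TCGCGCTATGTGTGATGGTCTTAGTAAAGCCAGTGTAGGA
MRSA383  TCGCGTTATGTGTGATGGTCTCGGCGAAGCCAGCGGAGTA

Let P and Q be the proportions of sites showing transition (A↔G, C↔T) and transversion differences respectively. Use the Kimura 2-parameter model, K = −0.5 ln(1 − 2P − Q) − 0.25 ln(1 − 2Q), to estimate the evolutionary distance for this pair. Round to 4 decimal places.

0.2417

The sequences differ at positions 6 (C/T, transition), 22 (T/C, transition), 23 (A/G, transition), 25 (T/C, transition), 26 (A/G, transition), 34 (T/C, transition), 36 (T/G, transversion), 39 (G/T, transversion).
Of the 8 differences, 6 transitions and 2 transversions over 40 sites: P = 6/40 = 0.150000, Q = 2/40 = 0.050000.
d = −0.5·ln(0.650000) − 0.25·ln(0.900000) = −0.5·(-0.430783) − 0.25·(-0.105361) = 0.2417.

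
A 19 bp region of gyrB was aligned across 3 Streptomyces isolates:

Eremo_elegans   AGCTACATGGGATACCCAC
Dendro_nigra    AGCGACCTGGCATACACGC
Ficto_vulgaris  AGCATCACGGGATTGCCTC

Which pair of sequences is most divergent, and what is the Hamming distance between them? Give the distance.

Pairwise Hamming distances:
  Eremo_elegans vs Dendro_nigra: 5
  Eremo_elegans vs Ficto_vulgaris: 6
  Dendro_nigra vs Ficto_vulgaris: 9
The largest is 9, between Dendro_nigra and Ficto_vulgaris.

9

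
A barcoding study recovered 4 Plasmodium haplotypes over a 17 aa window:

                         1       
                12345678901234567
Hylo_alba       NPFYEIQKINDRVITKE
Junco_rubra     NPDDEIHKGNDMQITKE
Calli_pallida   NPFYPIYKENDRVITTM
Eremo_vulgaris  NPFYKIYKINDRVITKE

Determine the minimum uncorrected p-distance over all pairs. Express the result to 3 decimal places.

0.118

Pairwise Hamming distances:
  Hylo_alba vs Junco_rubra: 6
  Hylo_alba vs Calli_pallida: 5
  Hylo_alba vs Eremo_vulgaris: 2
  Junco_rubra vs Calli_pallida: 9
  Junco_rubra vs Eremo_vulgaris: 7
  Calli_pallida vs Eremo_vulgaris: 4
The smallest is 2 mismatches, between Hylo_alba and Eremo_vulgaris; p = 2/17 = 0.118.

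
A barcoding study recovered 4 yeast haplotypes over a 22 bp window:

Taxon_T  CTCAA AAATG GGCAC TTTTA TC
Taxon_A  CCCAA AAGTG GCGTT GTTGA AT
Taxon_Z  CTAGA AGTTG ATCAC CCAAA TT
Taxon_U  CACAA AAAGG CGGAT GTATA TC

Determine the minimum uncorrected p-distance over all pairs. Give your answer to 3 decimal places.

0.318

Pairwise Hamming distances:
  Taxon_T vs Taxon_A: 10
  Taxon_T vs Taxon_Z: 11
  Taxon_T vs Taxon_U: 7
  Taxon_A vs Taxon_Z: 15
  Taxon_A vs Taxon_U: 10
  Taxon_Z vs Taxon_U: 14
The smallest is 7 mismatches, between Taxon_T and Taxon_U; p = 7/22 = 0.318.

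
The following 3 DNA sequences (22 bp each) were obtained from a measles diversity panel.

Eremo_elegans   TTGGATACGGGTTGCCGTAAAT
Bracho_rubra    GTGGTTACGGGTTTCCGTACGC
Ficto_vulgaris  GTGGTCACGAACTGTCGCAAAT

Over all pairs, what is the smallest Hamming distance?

Pairwise Hamming distances:
  Eremo_elegans vs Bracho_rubra: 6
  Eremo_elegans vs Ficto_vulgaris: 8
  Bracho_rubra vs Ficto_vulgaris: 10
The smallest is 6, between Eremo_elegans and Bracho_rubra.

6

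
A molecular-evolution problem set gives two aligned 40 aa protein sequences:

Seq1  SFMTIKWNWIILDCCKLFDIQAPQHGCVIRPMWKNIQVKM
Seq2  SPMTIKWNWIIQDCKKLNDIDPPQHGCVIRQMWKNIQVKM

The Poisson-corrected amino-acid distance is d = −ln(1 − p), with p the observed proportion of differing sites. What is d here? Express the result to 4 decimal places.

0.1924

The sequences differ at positions 2 (F/P), 12 (L/Q), 15 (C/K), 18 (F/N), 21 (Q/D), 22 (A/P), 31 (P/Q).
p = 7/40 = 0.175000.
d = −ln(1 − 0.175000) = −ln(0.825000) = 0.1924.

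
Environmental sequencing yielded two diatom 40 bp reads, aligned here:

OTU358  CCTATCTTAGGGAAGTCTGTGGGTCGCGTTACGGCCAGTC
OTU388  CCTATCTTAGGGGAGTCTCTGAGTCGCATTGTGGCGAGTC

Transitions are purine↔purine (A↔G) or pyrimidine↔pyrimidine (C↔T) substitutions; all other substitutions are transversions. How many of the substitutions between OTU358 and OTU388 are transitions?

Differing sites — 13:A/G (Ti); 19:G/C (Tv); 22:G/A (Ti); 28:G/A (Ti); 31:A/G (Ti); 32:C/T (Ti); 36:C/G (Tv).
Of the 7 differences, 5 transitions and 2 transversions, so the answer is 5.

5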